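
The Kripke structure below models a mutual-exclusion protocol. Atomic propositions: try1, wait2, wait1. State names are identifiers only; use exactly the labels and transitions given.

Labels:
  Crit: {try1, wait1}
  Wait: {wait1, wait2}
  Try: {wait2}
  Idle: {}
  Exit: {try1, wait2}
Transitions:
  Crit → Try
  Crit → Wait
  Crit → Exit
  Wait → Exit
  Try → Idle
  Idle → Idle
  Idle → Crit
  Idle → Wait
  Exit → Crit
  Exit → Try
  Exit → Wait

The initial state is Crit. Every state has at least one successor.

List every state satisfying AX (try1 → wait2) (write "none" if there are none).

States satisfying try1 → wait2: {Wait, Try, Idle, Exit}.
States satisfying AX (try1 → wait2): {Crit, Wait, Try}.

{Crit, Wait, Try}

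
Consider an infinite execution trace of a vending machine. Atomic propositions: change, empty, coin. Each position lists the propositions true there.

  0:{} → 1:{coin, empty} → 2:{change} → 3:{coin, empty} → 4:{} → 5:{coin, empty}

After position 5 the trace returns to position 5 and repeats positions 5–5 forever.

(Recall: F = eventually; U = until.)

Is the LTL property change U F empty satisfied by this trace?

Walking from position 0: F empty first holds at position 0, and change holds at every earlier position along the way, so change U F empty holds.

Holds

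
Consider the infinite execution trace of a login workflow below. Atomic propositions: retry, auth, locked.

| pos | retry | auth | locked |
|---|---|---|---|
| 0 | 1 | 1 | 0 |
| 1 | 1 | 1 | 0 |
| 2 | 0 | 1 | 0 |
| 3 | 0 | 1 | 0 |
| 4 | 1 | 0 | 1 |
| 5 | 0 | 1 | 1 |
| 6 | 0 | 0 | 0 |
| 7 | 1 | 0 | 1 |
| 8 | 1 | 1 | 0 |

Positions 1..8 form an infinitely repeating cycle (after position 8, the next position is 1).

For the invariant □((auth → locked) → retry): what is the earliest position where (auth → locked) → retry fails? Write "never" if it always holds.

Check (auth → locked) → retry at each position in order: 0 ✓, 1 ✓, 2 ✓, 3 ✓, 4 ✓.
At position 5 the labels are {auth, locked}, so (auth → locked) → retry is false there. This is the first violation.

5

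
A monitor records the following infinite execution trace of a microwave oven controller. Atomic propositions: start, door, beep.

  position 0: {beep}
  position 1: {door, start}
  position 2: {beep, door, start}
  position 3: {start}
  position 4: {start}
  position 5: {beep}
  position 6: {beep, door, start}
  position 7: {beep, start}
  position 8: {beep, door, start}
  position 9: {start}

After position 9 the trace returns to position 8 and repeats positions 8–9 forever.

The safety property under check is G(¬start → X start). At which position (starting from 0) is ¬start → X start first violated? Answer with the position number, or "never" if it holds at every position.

never

¬start → X start holds at every position 0..9, and those are all the positions the trace ever visits, so the invariant G(¬start → X start) is never violated.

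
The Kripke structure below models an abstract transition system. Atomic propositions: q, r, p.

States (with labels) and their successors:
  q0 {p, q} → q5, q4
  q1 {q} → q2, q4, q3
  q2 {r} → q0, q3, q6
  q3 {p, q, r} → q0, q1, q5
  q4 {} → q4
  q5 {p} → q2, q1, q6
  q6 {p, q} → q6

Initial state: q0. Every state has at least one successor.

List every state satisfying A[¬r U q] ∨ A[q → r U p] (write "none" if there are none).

States satisfying ¬r: {q0, q1, q4, q5, q6}.
States satisfying q: {q0, q1, q3, q6}.
States satisfying A[¬r U q]: {q0, q1, q3, q6}.
States satisfying q → r: {q2, q3, q4, q5}.
States satisfying p: {q0, q3, q5, q6}.
States satisfying A[q → r U p]: {q0, q2, q3, q5, q6}.
States satisfying A[¬r U q] ∨ A[q → r U p]: {q0, q1, q2, q3, q5, q6}.

{q0, q1, q2, q3, q5, q6}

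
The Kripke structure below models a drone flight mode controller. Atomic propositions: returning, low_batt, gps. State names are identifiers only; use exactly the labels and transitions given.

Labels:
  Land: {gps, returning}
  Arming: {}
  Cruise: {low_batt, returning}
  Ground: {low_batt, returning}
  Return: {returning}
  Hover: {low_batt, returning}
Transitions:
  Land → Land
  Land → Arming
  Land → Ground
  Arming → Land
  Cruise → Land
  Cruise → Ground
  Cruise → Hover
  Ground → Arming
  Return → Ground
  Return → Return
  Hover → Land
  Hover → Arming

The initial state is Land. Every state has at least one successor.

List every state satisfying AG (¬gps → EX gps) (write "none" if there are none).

States satisfying ¬gps → EX gps: {Land, Arming, Cruise, Hover}.
States satisfying AG (¬gps → EX gps): ∅.

none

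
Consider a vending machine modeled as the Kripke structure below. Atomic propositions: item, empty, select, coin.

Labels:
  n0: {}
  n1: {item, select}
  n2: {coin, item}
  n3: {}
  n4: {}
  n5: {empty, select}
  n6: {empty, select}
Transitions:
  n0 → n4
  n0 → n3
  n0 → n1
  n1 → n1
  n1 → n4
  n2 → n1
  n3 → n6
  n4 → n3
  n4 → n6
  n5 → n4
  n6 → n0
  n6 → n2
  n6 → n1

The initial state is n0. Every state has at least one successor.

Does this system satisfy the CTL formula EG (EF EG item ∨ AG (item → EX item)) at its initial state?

States satisfying EF EG item ∨ AG (item → EX item): {n0, n1, n2, n3, n4, n5, n6}.
States satisfying EG (EF EG item ∨ AG (item → EX item)): {n0, n1, n2, n3, n4, n5, n6}.
n0 ∈ Sat(EG (EF EG item ∨ AG (item → EX item))).

Yes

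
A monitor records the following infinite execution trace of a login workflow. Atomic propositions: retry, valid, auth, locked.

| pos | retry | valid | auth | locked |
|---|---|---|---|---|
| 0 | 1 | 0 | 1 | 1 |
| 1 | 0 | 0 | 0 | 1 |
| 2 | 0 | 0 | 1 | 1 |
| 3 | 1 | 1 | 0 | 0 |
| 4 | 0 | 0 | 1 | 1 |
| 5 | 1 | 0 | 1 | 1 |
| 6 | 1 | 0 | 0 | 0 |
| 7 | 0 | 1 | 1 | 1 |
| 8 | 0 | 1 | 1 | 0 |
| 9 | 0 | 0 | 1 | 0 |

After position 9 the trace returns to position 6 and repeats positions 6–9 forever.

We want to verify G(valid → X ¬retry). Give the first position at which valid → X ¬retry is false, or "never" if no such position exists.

never

valid → X ¬retry holds at every position 0..9, and those are all the positions the trace ever visits, so the invariant G(valid → X ¬retry) is never violated.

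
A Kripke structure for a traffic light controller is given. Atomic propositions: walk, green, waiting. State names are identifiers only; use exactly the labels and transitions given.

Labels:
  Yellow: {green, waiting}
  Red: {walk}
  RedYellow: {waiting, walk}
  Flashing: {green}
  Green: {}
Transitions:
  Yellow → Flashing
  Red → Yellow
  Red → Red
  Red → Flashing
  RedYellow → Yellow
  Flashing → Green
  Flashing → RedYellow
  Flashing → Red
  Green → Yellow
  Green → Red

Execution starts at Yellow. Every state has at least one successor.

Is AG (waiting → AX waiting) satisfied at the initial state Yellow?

States satisfying waiting → AX waiting: {Red, RedYellow, Flashing, Green}.
States satisfying AG (waiting → AX waiting): ∅.
Yellow is reachable from Yellow and violates waiting → AX waiting, so AG fails at Yellow.
Yellow ∉ Sat(AG (waiting → AX waiting)).

No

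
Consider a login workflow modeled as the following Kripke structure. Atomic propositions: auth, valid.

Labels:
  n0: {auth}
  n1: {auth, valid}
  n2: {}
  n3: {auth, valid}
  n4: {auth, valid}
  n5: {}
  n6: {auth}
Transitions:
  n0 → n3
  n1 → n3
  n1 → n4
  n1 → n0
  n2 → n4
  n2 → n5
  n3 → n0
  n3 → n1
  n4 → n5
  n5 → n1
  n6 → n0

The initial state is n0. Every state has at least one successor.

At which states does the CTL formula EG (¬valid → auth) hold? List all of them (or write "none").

States satisfying ¬valid → auth: {n0, n1, n3, n4, n6}.
States satisfying EG (¬valid → auth): {n0, n1, n3, n6}.

{n0, n1, n3, n6}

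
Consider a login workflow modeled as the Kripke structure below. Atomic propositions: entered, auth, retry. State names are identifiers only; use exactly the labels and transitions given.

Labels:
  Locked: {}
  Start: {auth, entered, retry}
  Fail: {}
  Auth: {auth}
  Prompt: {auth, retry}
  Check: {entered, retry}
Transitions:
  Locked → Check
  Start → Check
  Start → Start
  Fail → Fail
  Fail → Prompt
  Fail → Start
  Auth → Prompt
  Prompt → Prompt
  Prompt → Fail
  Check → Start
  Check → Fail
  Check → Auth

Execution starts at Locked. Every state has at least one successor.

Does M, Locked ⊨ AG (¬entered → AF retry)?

States satisfying ¬entered → AF retry: {Locked, Start, Auth, Prompt, Check}.
States satisfying AG (¬entered → AF retry): ∅.
Fail is reachable from Locked and violates ¬entered → AF retry, so AG fails at Locked.
Locked ∉ Sat(AG (¬entered → AF retry)).

No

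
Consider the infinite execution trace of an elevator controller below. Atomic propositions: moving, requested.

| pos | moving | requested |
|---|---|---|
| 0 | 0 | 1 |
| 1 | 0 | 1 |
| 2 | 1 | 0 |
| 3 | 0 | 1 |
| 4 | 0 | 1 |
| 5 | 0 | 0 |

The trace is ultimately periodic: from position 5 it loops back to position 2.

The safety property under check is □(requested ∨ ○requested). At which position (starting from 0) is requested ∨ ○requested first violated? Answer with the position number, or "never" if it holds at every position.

Check requested ∨ ○requested at each position in order: 0 ✓, 1 ✓, 2 ✓, 3 ✓, 4 ✓.
At position 5 the labels are {} and the next position 2 has {moving}, so requested ∨ ○requested is false there. This is the first violation.

5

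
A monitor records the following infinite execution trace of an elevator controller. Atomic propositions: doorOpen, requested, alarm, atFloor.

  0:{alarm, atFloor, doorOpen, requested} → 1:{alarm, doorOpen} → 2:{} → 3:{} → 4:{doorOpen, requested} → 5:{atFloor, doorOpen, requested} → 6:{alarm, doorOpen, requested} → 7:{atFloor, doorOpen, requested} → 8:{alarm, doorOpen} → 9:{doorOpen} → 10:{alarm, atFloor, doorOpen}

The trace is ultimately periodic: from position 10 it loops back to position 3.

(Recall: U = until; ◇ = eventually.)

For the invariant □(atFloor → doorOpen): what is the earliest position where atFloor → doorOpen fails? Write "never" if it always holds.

atFloor → doorOpen holds at every position 0..10, and those are all the positions the trace ever visits, so the invariant □(atFloor → doorOpen) is never violated.

never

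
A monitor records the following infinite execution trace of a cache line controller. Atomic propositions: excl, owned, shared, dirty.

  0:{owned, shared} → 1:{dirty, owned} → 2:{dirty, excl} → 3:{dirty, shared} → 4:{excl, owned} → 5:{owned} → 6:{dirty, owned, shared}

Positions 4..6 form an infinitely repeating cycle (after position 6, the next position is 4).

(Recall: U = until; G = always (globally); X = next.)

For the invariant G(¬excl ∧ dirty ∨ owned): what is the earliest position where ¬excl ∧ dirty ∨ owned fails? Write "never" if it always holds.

Check ¬excl ∧ dirty ∨ owned at each position in order: 0 ✓, 1 ✓.
At position 2 the labels are {dirty, excl}, so ¬excl ∧ dirty ∨ owned is false there. This is the first violation.

2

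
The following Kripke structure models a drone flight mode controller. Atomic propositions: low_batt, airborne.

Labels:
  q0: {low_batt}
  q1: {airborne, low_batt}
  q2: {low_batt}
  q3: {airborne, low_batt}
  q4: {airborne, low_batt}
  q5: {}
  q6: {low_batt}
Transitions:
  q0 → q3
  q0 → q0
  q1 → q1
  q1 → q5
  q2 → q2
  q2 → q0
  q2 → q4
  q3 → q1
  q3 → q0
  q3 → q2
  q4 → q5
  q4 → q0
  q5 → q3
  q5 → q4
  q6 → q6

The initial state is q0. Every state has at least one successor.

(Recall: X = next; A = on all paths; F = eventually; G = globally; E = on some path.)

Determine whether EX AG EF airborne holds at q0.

States satisfying AG EF airborne: {q0, q1, q2, q3, q4, q5}.
States satisfying EX AG EF airborne: {q0, q1, q2, q3, q4, q5}.
q0 ∈ Sat(EX AG EF airborne).

Satisfied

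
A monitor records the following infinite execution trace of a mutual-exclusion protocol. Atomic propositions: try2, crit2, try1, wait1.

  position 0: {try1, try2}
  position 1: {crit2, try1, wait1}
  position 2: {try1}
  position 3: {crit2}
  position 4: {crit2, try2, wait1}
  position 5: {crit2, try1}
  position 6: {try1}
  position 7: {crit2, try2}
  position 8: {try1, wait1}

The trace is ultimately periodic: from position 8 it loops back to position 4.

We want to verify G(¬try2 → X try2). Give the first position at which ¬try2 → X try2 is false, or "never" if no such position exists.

Check ¬try2 → X try2 at each position in order: 0 ✓.
At position 1 the labels are {crit2, try1, wait1} and the next position 2 has {try1}, so ¬try2 → X try2 is false there. This is the first violation.

1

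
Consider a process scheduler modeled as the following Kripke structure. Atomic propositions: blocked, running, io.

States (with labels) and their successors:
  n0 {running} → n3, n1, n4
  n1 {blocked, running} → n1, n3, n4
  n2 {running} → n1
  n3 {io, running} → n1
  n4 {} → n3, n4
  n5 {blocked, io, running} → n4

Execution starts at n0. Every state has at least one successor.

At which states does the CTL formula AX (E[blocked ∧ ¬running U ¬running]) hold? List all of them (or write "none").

States satisfying E[blocked ∧ ¬running U ¬running]: {n4}.
States satisfying AX (E[blocked ∧ ¬running U ¬running]): {n5}.

{n5}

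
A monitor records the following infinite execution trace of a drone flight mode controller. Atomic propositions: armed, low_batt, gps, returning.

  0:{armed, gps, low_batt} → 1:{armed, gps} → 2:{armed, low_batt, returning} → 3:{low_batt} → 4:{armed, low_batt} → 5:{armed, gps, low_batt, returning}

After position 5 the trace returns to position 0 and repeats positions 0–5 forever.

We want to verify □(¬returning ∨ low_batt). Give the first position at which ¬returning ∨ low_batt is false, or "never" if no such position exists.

¬returning ∨ low_batt holds at every position 0..5, and those are all the positions the trace ever visits, so the invariant □(¬returning ∨ low_batt) is never violated.

never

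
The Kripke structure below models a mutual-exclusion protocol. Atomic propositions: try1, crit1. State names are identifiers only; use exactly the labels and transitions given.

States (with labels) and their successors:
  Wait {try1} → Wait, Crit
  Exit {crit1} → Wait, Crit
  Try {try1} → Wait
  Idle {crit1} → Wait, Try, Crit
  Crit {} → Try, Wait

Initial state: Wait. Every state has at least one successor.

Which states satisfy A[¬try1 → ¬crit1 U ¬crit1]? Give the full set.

States satisfying ¬try1 → ¬crit1: {Wait, Try, Crit}.
States satisfying ¬crit1: {Wait, Try, Crit}.
States satisfying A[¬try1 → ¬crit1 U ¬crit1]: {Wait, Try, Crit}.

{Wait, Try, Crit}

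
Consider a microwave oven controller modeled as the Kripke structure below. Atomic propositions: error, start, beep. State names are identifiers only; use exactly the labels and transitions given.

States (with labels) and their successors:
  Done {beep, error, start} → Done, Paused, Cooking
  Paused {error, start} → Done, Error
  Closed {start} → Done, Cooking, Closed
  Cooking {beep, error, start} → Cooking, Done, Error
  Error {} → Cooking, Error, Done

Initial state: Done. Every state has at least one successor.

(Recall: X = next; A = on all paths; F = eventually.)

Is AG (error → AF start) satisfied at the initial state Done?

Satisfied

States satisfying error → AF start: {Done, Paused, Closed, Cooking, Error}.
States satisfying AG (error → AF start): {Done, Paused, Closed, Cooking, Error}.
Every state reachable from Done satisfies error → AF start.
Done ∈ Sat(AG (error → AF start)).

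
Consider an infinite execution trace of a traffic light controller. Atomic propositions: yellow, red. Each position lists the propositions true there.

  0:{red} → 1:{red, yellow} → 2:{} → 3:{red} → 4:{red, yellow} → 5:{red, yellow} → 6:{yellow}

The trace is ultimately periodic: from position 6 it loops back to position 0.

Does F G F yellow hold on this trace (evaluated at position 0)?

Yes

G F yellow holds at position 0, which is reachable from 0, so F G F yellow holds.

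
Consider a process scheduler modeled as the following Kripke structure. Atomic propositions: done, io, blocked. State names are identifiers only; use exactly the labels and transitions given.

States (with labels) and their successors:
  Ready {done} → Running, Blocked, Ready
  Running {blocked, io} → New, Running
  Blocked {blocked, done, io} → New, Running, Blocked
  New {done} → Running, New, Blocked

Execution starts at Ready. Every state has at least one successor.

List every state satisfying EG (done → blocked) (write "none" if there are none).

{Running, Blocked}

States satisfying done → blocked: {Running, Blocked}.
States satisfying EG (done → blocked): {Running, Blocked}.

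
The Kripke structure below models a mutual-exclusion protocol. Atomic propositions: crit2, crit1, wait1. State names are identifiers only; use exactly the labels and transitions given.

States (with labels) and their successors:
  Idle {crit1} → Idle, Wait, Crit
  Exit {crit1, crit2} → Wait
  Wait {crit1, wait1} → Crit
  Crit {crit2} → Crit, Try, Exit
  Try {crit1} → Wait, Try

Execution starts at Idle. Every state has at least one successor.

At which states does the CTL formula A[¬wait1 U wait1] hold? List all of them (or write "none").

States satisfying ¬wait1: {Idle, Exit, Crit, Try}.
States satisfying wait1: {Wait}.
States satisfying A[¬wait1 U wait1]: {Exit, Wait}.

{Exit, Wait}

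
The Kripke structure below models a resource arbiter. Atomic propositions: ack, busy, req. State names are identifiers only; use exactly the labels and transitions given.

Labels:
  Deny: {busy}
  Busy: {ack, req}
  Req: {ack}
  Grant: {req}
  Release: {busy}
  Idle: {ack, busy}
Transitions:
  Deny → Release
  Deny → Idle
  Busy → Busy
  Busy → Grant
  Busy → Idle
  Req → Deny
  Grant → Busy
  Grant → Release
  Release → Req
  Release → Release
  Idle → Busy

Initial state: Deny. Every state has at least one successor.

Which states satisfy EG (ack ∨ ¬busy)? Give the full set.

{Busy, Grant, Idle}

States satisfying ack ∨ ¬busy: {Busy, Req, Grant, Idle}.
States satisfying EG (ack ∨ ¬busy): {Busy, Grant, Idle}.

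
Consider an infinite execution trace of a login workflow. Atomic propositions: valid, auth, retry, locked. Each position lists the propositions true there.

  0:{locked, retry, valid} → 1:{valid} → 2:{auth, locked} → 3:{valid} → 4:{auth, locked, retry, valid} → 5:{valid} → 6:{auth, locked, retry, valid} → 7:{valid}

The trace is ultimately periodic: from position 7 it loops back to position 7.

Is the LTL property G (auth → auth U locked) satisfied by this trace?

auth → auth U locked holds at every position 0..7, and those are all positions ever visited, so G (auth → auth U locked) holds.
Positions where auth holds: 2, 4, 6.
Check auth U locked at each: 2→ok, 4→ok, 6→ok.

Holds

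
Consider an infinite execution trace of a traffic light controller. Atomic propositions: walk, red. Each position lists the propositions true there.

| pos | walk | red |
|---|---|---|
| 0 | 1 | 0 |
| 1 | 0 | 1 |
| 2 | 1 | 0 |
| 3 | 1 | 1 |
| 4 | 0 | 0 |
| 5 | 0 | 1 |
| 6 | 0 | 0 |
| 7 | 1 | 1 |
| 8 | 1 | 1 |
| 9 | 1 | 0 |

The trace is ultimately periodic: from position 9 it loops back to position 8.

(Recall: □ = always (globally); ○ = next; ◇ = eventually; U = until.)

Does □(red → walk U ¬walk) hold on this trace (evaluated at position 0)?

red → walk U ¬walk must hold at every position from 0 onward. It fails at position 7, so □(red → walk U ¬walk) is false.
Positions where red holds: 1, 3, 5, 7, 8.
Check walk U ¬walk at each: 1→ok, 3→ok, 5→ok, 7→fails, 8→fails.

No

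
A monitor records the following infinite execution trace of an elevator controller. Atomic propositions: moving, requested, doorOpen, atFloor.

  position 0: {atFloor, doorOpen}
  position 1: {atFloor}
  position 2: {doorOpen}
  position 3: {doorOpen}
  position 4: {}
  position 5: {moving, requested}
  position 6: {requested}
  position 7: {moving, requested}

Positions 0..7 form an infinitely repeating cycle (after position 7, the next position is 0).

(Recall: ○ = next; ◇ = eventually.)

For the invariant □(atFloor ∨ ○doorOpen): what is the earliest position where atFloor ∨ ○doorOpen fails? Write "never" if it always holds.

Check atFloor ∨ ○doorOpen at each position in order: 0 ✓, 1 ✓, 2 ✓.
At position 3 the labels are {doorOpen} and the next position 4 has {}, so atFloor ∨ ○doorOpen is false there. This is the first violation.

3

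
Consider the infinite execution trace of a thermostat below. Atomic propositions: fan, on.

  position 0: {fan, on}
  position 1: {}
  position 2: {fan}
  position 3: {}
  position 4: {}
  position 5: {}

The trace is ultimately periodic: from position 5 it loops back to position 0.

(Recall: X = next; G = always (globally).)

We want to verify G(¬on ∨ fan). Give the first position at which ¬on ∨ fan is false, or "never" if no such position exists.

never

¬on ∨ fan holds at every position 0..5, and those are all the positions the trace ever visits, so the invariant G(¬on ∨ fan) is never violated.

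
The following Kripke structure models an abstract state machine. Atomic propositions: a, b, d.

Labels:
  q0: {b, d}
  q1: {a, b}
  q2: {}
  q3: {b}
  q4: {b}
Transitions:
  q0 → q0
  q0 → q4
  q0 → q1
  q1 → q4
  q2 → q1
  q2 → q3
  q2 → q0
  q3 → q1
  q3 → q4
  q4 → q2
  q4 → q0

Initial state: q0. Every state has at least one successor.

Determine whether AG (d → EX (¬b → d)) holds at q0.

Satisfied

States satisfying d → EX (¬b → d): {q0, q1, q2, q3, q4}.
States satisfying AG (d → EX (¬b → d)): {q0, q1, q2, q3, q4}.
Every state reachable from q0 satisfies d → EX (¬b → d).
q0 ∈ Sat(AG (d → EX (¬b → d))).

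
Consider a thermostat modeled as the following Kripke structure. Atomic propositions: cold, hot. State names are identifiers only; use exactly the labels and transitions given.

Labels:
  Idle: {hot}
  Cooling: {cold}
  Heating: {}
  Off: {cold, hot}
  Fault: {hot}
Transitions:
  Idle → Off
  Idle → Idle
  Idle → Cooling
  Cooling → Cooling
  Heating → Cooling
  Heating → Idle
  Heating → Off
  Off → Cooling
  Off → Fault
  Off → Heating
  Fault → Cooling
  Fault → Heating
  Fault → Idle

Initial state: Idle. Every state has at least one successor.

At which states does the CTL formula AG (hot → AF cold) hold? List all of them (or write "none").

States satisfying hot → AF cold: {Cooling, Heating, Off}.
States satisfying AG (hot → AF cold): {Cooling}.

{Cooling}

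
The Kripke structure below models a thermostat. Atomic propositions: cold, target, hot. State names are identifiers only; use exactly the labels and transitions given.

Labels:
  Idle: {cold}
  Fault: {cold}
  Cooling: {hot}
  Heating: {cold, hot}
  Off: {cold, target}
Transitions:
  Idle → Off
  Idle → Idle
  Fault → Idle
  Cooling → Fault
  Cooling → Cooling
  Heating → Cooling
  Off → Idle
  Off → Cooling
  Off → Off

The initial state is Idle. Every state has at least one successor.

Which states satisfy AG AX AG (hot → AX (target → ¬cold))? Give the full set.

{Idle, Fault, Cooling, Heating, Off}

States satisfying AX AG (hot → AX (target → ¬cold)): {Idle, Fault, Cooling, Heating, Off}.
States satisfying AG AX AG (hot → AX (target → ¬cold)): {Idle, Fault, Cooling, Heating, Off}.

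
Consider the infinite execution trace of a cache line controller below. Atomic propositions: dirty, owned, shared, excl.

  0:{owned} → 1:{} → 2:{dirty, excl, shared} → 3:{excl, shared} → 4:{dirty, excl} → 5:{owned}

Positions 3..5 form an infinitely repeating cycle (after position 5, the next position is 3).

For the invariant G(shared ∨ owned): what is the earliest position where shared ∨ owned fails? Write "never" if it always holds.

1

Check shared ∨ owned at each position in order: 0 ✓.
At position 1 the labels are {}, so shared ∨ owned is false there. This is the first violation.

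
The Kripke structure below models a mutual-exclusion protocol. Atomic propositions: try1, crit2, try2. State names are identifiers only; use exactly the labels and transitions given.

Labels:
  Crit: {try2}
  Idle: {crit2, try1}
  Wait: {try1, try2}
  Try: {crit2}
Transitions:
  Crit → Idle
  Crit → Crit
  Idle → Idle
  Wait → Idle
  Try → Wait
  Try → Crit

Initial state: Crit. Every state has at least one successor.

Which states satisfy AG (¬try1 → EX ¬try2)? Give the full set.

States satisfying ¬try1 → EX ¬try2: {Crit, Idle, Wait}.
States satisfying AG (¬try1 → EX ¬try2): {Crit, Idle, Wait}.

{Crit, Idle, Wait}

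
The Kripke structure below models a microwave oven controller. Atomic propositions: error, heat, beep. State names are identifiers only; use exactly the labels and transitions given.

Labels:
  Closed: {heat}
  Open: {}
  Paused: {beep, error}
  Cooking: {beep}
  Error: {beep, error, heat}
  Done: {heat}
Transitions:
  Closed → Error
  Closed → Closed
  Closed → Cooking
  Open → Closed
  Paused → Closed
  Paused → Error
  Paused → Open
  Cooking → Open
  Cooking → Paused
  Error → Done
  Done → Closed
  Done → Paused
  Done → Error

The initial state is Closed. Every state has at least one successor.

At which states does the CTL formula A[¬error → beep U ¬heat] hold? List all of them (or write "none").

{Open, Paused, Cooking}

States satisfying ¬error → beep: {Paused, Cooking, Error}.
States satisfying ¬heat: {Open, Paused, Cooking}.
States satisfying A[¬error → beep U ¬heat]: {Open, Paused, Cooking}.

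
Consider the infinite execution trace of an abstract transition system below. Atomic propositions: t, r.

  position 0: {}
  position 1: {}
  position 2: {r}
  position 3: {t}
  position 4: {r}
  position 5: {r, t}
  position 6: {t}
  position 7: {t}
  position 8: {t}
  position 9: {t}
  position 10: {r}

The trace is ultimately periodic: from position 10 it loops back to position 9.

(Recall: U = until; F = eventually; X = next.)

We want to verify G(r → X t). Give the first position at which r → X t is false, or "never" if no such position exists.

r → X t holds at every position 0..10, and those are all the positions the trace ever visits, so the invariant G(r → X t) is never violated.

never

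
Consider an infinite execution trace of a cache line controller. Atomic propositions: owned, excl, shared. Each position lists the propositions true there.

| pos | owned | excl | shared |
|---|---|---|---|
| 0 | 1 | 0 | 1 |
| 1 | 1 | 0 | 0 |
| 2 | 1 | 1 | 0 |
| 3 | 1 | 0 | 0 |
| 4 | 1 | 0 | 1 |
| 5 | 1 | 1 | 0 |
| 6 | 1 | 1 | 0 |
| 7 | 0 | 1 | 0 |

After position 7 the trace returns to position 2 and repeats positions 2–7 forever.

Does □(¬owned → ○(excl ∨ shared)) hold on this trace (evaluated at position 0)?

Holds

¬owned → ○(excl ∨ shared) holds at every position 0..7, and those are all positions ever visited, so □(¬owned → ○(excl ∨ shared)) holds.
Positions where ¬owned holds: 7.
Check ○(excl ∨ shared) at each: 7→ok.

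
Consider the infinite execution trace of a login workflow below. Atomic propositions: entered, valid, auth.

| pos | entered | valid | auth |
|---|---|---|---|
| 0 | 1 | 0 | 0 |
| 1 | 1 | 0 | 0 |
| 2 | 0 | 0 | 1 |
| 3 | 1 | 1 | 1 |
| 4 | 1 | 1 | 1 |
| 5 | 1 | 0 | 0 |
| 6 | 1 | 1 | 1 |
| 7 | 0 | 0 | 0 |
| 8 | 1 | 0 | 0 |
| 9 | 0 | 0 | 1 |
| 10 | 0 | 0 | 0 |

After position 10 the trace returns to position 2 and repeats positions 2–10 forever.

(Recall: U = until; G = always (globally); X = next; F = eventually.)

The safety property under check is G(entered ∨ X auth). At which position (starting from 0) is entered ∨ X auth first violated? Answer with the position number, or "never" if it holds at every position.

7

Check entered ∨ X auth at each position in order: 0 ✓, 1 ✓, 2 ✓, 3 ✓, 4 ✓, 5 ✓, 6 ✓.
At position 7 the labels are {} and the next position 8 has {entered}, so entered ∨ X auth is false there. This is the first violation.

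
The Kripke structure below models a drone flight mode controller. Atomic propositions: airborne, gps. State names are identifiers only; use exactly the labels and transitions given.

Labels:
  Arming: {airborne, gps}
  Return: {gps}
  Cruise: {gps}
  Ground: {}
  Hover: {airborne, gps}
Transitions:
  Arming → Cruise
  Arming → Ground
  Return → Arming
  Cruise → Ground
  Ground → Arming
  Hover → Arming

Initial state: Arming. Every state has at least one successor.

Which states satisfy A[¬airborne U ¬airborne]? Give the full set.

{Return, Cruise, Ground}

States satisfying ¬airborne: {Return, Cruise, Ground}.
States satisfying A[¬airborne U ¬airborne]: {Return, Cruise, Ground}.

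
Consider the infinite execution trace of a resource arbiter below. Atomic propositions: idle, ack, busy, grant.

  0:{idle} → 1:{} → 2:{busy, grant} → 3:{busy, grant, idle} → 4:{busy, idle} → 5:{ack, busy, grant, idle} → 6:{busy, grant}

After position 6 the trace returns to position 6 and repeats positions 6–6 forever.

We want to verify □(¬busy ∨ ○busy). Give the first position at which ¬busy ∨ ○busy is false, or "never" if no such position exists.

¬busy ∨ ○busy holds at every position 0..6, and those are all the positions the trace ever visits, so the invariant □(¬busy ∨ ○busy) is never violated.

never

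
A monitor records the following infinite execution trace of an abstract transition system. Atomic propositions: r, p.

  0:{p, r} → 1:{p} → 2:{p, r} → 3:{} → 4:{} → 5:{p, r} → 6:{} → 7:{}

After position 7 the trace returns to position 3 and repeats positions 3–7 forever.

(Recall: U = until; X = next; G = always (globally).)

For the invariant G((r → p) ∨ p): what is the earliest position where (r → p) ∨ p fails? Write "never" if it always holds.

(r → p) ∨ p holds at every position 0..7, and those are all the positions the trace ever visits, so the invariant G((r → p) ∨ p) is never violated.

never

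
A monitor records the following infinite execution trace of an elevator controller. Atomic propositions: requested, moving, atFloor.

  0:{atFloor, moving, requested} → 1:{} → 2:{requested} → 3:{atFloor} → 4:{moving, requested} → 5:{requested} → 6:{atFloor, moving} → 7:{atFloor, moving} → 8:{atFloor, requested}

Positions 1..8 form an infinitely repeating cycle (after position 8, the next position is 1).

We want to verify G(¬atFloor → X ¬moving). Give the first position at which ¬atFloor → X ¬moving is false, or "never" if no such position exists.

Check ¬atFloor → X ¬moving at each position in order: 0 ✓, 1 ✓, 2 ✓, 3 ✓, 4 ✓.
At position 5 the labels are {requested} and the next position 6 has {atFloor, moving}, so ¬atFloor → X ¬moving is false there. This is the first violation.

5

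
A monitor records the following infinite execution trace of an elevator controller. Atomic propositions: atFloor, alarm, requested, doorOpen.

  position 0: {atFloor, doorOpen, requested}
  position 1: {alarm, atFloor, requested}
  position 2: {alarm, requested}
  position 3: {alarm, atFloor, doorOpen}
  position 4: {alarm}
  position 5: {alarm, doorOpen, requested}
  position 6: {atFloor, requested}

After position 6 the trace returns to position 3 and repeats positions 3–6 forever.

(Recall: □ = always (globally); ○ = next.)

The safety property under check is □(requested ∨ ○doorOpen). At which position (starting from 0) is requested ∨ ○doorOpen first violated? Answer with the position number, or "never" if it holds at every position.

3

Check requested ∨ ○doorOpen at each position in order: 0 ✓, 1 ✓, 2 ✓.
At position 3 the labels are {alarm, atFloor, doorOpen} and the next position 4 has {alarm}, so requested ∨ ○doorOpen is false there. This is the first violation.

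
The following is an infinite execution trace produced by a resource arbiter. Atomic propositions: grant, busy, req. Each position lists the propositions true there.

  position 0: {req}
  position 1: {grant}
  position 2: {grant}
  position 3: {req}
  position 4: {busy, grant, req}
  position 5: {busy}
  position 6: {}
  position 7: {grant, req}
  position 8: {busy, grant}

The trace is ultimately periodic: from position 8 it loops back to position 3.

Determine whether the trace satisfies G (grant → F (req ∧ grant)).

Holds

grant → F (req ∧ grant) holds at every position 0..8, and those are all positions ever visited, so G (grant → F (req ∧ grant)) holds.
Positions where grant holds: 1, 2, 4, 7, 8.
Check F (req ∧ grant) at each: 1→ok, 2→ok, 4→ok, 7→ok, 8→ok.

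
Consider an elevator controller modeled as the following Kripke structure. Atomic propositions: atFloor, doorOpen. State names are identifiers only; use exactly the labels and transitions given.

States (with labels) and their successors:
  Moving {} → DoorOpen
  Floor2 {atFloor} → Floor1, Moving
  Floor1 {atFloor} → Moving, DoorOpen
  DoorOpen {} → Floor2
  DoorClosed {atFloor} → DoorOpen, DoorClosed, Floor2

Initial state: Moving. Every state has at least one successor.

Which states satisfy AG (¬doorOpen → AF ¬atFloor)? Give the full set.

{Moving, Floor2, Floor1, DoorOpen}

States satisfying ¬doorOpen → AF ¬atFloor: {Moving, Floor2, Floor1, DoorOpen}.
States satisfying AG (¬doorOpen → AF ¬atFloor): {Moving, Floor2, Floor1, DoorOpen}.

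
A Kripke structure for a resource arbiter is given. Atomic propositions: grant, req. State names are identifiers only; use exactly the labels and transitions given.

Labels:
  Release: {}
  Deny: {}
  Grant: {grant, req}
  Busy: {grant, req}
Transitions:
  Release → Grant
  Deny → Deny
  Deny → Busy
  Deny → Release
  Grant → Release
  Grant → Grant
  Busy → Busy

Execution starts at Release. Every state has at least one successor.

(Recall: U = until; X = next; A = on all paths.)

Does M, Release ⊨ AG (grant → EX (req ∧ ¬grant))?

Does not hold

States satisfying grant → EX (req ∧ ¬grant): {Release, Deny}.
States satisfying AG (grant → EX (req ∧ ¬grant)): ∅.
Grant is reachable from Release and violates grant → EX (req ∧ ¬grant), so AG fails at Release.
Release ∉ Sat(AG (grant → EX (req ∧ ¬grant))).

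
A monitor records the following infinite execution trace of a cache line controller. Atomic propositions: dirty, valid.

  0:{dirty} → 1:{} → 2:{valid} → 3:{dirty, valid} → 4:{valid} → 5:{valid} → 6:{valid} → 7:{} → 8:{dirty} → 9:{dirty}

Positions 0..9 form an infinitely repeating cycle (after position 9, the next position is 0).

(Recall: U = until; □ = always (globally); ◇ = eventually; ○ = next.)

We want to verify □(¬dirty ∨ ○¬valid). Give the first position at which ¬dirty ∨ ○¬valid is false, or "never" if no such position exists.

3

Check ¬dirty ∨ ○¬valid at each position in order: 0 ✓, 1 ✓, 2 ✓.
At position 3 the labels are {dirty, valid} and the next position 4 has {valid}, so ¬dirty ∨ ○¬valid is false there. This is the first violation.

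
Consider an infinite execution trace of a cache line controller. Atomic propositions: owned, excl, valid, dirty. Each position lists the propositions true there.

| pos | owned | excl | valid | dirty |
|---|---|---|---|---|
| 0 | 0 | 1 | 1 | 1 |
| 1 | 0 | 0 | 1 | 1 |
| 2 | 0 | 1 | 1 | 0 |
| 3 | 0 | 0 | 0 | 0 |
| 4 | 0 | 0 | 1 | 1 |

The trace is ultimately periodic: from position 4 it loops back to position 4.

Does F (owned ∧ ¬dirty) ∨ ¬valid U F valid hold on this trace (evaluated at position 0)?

Satisfied

owned ∧ ¬dirty is false at every position 0..4, so it never becomes true and F (owned ∧ ¬dirty) fails.
Walking from position 0: F valid first holds at position 0, and ¬valid holds at every earlier position along the way, so ¬valid U F valid holds.
At position 0: F (owned ∧ ¬dirty) is false; ¬valid U F valid is true; so F (owned ∧ ¬dirty) ∨ ¬valid U F valid is true.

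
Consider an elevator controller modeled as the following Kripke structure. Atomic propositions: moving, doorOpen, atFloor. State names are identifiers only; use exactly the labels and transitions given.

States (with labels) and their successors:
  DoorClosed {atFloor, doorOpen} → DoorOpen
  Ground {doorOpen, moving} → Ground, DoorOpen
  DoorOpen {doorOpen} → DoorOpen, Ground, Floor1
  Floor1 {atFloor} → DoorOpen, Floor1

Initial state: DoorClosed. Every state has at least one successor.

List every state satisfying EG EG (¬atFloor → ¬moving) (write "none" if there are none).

{DoorClosed, DoorOpen, Floor1}

States satisfying EG (¬atFloor → ¬moving): {DoorClosed, DoorOpen, Floor1}.
States satisfying EG EG (¬atFloor → ¬moving): {DoorClosed, DoorOpen, Floor1}.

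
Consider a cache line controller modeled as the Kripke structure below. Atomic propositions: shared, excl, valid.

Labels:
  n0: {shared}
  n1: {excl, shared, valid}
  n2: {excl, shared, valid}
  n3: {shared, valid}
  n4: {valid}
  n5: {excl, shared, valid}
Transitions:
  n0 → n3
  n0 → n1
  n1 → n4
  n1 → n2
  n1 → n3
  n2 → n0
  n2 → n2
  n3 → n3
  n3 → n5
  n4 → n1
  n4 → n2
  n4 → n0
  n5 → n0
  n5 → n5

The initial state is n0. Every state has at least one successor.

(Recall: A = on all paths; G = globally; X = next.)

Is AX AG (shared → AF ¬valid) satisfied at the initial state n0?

States satisfying AG (shared → AF ¬valid): ∅.
States satisfying AX AG (shared → AF ¬valid): ∅.
n0 ∉ Sat(AX AG (shared → AF ¬valid)).

Does not hold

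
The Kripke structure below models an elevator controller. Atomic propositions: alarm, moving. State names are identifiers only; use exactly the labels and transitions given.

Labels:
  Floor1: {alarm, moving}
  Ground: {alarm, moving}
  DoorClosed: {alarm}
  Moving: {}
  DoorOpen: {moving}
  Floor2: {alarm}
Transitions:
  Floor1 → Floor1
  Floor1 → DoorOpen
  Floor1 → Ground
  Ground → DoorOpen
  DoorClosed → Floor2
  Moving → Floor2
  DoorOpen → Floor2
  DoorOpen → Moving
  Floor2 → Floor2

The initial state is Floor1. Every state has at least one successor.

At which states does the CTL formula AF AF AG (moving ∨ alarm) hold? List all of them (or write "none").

States satisfying AF AG (moving ∨ alarm): {Ground, DoorClosed, Moving, DoorOpen, Floor2}.
States satisfying AF AF AG (moving ∨ alarm): {Ground, DoorClosed, Moving, DoorOpen, Floor2}.

{Ground, DoorClosed, Moving, DoorOpen, Floor2}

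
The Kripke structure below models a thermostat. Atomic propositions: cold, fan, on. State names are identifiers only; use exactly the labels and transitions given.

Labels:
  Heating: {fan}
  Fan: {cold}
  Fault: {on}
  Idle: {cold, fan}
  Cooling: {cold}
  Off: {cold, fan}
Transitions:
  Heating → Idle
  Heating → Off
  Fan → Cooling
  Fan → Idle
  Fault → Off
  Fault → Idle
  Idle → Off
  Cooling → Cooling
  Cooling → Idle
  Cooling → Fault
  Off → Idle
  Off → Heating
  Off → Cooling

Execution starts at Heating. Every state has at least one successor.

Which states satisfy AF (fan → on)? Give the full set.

{Fan, Fault, Cooling}

States satisfying fan → on: {Fan, Fault, Cooling}.
States satisfying AF (fan → on): {Fan, Fault, Cooling}.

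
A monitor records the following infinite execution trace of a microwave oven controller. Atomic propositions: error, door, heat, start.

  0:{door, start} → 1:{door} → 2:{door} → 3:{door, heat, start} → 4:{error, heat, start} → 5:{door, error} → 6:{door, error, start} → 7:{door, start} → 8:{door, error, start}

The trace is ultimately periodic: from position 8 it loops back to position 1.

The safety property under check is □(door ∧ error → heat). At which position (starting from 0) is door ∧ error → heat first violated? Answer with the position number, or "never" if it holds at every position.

5

Check door ∧ error → heat at each position in order: 0 ✓, 1 ✓, 2 ✓, 3 ✓, 4 ✓.
At position 5 the labels are {door, error}, so door ∧ error → heat is false there. This is the first violation.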